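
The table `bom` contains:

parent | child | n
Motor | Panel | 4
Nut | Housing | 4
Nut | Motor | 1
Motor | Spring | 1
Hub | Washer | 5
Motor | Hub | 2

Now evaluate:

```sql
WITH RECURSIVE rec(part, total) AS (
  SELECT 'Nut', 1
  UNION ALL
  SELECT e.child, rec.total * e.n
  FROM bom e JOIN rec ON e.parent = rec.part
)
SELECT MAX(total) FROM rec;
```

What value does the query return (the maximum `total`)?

10

Base: (Nut, total=1).
Iteration 1: components of {Nut} -> Housing = 1*4 = 4, Motor = 1*1 = 1.
Iteration 2: components of {Housing,Motor} -> Hub = 1*2 = 2, Panel = 1*4 = 4, Spring = 1*1 = 1.
Iteration 3: components of {Hub,Panel,Spring} -> Washer = 2*5 = 10.
Iteration 4: no further components; recursion stops.
total values: 1, 1, 4, 1, 4, 2, 10; the maximum is 10.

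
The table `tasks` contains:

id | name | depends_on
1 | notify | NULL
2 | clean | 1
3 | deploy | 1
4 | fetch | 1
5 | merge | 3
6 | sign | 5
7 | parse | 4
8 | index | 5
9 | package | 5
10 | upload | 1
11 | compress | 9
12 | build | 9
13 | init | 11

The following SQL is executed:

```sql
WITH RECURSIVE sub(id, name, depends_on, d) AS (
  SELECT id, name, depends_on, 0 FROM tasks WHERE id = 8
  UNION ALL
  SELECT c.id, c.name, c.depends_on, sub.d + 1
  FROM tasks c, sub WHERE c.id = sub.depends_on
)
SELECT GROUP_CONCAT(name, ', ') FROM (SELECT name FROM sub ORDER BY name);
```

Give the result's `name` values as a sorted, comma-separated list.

Base: id=8 (index), depends_on=5, d 0.
Iteration 1: join on id=5 -> merge (id 5, depends_on=3, d 1).
Iteration 2: join on id=3 -> deploy (id 3, depends_on=1, d 2).
Iteration 3: join on id=1 -> notify (id 1, depends_on=NULL, d 3).
Iteration 4: depends_on is NULL; no match; recursion stops.

deploy, index, merge, notify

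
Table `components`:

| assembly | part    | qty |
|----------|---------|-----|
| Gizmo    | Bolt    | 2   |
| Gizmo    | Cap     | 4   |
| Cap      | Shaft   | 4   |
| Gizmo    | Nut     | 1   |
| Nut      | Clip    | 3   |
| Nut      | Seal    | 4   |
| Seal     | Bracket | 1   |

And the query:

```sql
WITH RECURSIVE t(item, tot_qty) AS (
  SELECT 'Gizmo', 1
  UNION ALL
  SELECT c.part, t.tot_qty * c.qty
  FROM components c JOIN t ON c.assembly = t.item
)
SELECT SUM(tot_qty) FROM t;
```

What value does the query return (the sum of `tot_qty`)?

35

Base: (Gizmo, tot_qty=1).
Iteration 1: components of {Gizmo} -> Bolt = 1*2 = 2, Cap = 1*4 = 4, Nut = 1*1 = 1.
Iteration 2: components of {Bolt,Cap,Nut} -> Clip = 1*3 = 3, Seal = 1*4 = 4, Shaft = 4*4 = 16.
Iteration 3: components of {Clip,Seal,Shaft} -> Bracket = 4*1 = 4.
Iteration 4: no further components; recursion stops.
SUM(tot_qty) = 1 + 1 + 4 + 2 + 3 + 4 + 16 + 4 = 35.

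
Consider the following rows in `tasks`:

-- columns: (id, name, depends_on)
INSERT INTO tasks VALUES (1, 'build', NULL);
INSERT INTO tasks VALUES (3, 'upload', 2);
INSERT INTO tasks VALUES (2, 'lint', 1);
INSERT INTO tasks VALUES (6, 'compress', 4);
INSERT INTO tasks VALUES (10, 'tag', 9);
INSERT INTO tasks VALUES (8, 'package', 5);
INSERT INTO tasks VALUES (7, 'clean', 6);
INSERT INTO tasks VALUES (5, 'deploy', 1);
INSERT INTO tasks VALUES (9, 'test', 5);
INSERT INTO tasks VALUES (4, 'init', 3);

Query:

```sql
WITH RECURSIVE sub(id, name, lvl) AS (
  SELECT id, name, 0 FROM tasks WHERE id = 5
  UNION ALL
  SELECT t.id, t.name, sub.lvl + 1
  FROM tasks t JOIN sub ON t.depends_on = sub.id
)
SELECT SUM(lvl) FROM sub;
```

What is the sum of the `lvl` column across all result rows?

Base: id=5 (deploy) at lvl 0.
Iteration 1: rows with depends_on in {5} -> package (id 8, lvl 1), test (id 9, lvl 1).
Iteration 2: rows with depends_on in {8,9} -> tag (id 10, lvl 2).
Iteration 3: no rows with depends_on in {10}; recursion stops.
SUM(lvl) = 0 + 1 + 1 + 2 = 4.

4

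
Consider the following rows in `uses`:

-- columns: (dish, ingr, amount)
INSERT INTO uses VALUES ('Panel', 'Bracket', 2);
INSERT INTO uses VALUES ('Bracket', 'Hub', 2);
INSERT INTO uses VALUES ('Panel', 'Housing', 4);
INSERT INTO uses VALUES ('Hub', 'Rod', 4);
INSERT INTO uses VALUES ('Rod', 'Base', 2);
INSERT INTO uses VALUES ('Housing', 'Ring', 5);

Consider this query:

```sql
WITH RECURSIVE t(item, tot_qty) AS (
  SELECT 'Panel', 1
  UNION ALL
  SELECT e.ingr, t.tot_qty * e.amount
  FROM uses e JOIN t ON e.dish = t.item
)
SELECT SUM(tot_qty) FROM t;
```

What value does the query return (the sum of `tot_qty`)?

79

Base: (Panel, tot_qty=1).
Iteration 1: components of {Panel} -> Bracket = 1*2 = 2, Housing = 1*4 = 4.
Iteration 2: components of {Bracket,Housing} -> Hub = 2*2 = 4, Ring = 4*5 = 20.
Iteration 3: components of {Hub,Ring} -> Rod = 4*4 = 16.
Iteration 4: components of {Rod} -> Base = 16*2 = 32.
Iteration 5: no further components; recursion stops.
SUM(tot_qty) = 1 + 2 + 4 + 4 + 20 + 16 + 32 = 79.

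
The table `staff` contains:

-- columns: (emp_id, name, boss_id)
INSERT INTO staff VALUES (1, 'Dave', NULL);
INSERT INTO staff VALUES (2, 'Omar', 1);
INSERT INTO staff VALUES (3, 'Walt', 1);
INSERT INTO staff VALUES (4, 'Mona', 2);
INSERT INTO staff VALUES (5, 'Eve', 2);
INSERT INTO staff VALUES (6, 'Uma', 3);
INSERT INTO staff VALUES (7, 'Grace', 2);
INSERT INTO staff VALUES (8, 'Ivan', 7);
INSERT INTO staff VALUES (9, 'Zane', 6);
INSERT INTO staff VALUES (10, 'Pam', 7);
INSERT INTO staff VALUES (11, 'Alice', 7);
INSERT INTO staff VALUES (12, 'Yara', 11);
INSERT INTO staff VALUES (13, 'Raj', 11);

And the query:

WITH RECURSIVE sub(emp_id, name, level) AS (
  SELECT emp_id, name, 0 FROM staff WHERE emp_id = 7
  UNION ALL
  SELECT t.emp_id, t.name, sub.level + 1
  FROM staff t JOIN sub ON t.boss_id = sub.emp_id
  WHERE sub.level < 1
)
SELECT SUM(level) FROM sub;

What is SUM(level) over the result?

3

Base: emp_id=7 (Grace) at level 0.
Iteration 1: rows with boss_id in {7} -> Ivan (id 8, level 1), Pam (id 10, level 1), Alice (id 11, level 1).
Iteration 2: level < 1 fails for all current rows; recursion stops.
SUM(level) = 0 + 1 + 1 + 1 = 3.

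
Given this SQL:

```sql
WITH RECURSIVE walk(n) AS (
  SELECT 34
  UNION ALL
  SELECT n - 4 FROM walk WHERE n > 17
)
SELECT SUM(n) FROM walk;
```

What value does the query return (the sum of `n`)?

Base: n=34.
Iteration 1: 34 > 17 holds -> n = 34 - 4 = 30.
Iteration 2: 30 > 17 holds -> n = 30 - 4 = 26.
Iteration 3: 26 > 17 holds -> n = 26 - 4 = 22.
Iteration 4: 22 > 17 holds -> n = 22 - 4 = 18.
Iteration 5: 18 > 17 holds -> n = 18 - 4 = 14.
Iteration 6: 14 > 17 fails; recursion stops.
SUM(n) = 34 + 30 + 26 + 22 + 18 + 14 = 144.

144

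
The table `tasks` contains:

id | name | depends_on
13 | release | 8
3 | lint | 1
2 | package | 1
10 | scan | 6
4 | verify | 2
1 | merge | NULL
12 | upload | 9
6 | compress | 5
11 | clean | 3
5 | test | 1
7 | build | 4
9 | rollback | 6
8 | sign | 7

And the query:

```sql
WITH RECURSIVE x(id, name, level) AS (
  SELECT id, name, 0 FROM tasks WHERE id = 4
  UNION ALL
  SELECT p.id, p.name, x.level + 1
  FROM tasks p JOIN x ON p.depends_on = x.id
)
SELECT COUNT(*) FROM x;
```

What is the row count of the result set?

Base: id=4 (verify) at level 0.
Iteration 1: rows with depends_on in {4} -> build (id 7, level 1).
Iteration 2: rows with depends_on in {7} -> sign (id 8, level 2).
Iteration 3: rows with depends_on in {8} -> release (id 13, level 3).
Iteration 4: no rows with depends_on in {13}; recursion stops.
Total rows emitted: 4.

4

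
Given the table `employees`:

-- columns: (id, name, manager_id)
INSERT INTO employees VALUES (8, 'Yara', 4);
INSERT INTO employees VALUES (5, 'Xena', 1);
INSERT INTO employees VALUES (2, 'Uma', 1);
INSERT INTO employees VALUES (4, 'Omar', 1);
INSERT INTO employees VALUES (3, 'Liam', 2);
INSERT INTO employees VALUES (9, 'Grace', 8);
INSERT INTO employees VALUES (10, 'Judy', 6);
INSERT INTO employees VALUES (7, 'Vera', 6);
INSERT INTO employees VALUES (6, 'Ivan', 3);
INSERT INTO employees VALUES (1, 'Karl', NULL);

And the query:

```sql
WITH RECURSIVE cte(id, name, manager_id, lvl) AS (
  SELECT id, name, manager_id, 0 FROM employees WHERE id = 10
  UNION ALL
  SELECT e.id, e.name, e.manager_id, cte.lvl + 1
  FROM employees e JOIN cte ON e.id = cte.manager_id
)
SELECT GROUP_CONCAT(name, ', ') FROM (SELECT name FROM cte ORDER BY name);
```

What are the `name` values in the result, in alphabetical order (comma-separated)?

Base: id=10 (Judy), manager_id=6, lvl 0.
Iteration 1: join on id=6 -> Ivan (id 6, manager_id=3, lvl 1).
Iteration 2: join on id=3 -> Liam (id 3, manager_id=2, lvl 2).
Iteration 3: join on id=2 -> Uma (id 2, manager_id=1, lvl 3).
Iteration 4: join on id=1 -> Karl (id 1, manager_id=NULL, lvl 4).
Iteration 5: manager_id is NULL; no match; recursion stops.

Ivan, Judy, Karl, Liam, Uma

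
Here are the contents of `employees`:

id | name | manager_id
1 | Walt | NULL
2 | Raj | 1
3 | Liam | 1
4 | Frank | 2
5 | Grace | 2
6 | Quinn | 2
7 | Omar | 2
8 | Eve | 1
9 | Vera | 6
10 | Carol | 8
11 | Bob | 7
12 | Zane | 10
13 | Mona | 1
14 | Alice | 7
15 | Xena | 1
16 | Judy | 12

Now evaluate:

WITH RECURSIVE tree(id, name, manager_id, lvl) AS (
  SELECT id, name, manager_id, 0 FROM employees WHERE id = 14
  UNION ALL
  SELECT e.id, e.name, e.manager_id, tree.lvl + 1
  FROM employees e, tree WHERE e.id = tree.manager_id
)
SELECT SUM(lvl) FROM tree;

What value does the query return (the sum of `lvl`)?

6

Base: id=14 (Alice), manager_id=7, lvl 0.
Iteration 1: join on id=7 -> Omar (id 7, manager_id=2, lvl 1).
Iteration 2: join on id=2 -> Raj (id 2, manager_id=1, lvl 2).
Iteration 3: join on id=1 -> Walt (id 1, manager_id=NULL, lvl 3).
Iteration 4: manager_id is NULL; no match; recursion stops.
SUM(lvl) = 0 + 1 + 2 + 3 = 6.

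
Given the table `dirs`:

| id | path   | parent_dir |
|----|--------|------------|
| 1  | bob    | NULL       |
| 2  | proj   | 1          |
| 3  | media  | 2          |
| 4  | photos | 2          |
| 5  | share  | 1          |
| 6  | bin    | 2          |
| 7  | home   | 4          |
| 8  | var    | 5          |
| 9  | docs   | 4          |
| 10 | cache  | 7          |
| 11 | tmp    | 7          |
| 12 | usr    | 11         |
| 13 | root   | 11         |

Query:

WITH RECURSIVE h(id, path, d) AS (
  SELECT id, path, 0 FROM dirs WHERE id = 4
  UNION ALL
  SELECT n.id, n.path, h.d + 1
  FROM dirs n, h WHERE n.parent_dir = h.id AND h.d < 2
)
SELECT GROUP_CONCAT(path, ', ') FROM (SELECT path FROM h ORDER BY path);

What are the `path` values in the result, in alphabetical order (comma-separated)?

cache, docs, home, photos, tmp

Base: id=4 (photos) at d 0.
Iteration 1: rows with parent_dir in {4} -> home (id 7, d 1), docs (id 9, d 1).
Iteration 2: rows with parent_dir in {7,9} -> cache (id 10, d 2), tmp (id 11, d 2).
Iteration 3: d < 2 fails for all current rows; recursion stops.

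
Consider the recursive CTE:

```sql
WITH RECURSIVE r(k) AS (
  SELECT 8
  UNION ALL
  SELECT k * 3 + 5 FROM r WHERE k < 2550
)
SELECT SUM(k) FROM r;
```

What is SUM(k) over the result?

11459

Base: k=8.
Iteration 1: 8 < 2550 holds -> k = 8 * 3 + 5 = 29.
Iteration 2: 29 < 2550 holds -> k = 29 * 3 + 5 = 92.
Iteration 3: 92 < 2550 holds -> k = 92 * 3 + 5 = 281.
Iteration 4: 281 < 2550 holds -> k = 281 * 3 + 5 = 848.
Iteration 5: 848 < 2550 holds -> k = 848 * 3 + 5 = 2549.
Iteration 6: 2549 < 2550 holds -> k = 2549 * 3 + 5 = 7652.
Iteration 7: 7652 < 2550 fails; recursion stops.
SUM(k) = 8 + 29 + 92 + 281 + 848 + 2549 + 7652 = 11459.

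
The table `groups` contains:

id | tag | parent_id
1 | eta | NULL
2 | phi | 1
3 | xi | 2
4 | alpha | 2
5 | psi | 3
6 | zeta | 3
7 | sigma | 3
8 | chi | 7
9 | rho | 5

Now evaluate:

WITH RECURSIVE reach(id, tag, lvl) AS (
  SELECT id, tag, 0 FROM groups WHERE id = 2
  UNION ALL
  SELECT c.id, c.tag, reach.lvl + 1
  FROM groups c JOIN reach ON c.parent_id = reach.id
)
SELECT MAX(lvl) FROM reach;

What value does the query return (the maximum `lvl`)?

3

Base: id=2 (phi) at lvl 0.
Iteration 1: rows with parent_id in {2} -> xi (id 3, lvl 1), alpha (id 4, lvl 1).
Iteration 2: rows with parent_id in {3,4} -> psi (id 5, lvl 2), zeta (id 6, lvl 2), sigma (id 7, lvl 2).
Iteration 3: rows with parent_id in {5,6,7} -> chi (id 8, lvl 3), rho (id 9, lvl 3).
Iteration 4: no rows with parent_id in {8,9}; recursion stops.
lvl values: 0, 1, 1, 2, 2, 2, 3, 3; the maximum is 3.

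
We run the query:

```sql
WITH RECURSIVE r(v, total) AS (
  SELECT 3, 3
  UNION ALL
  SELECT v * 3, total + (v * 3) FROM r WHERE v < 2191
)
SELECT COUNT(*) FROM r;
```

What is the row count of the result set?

Base: v=3, total=3.
Iteration 1: 3 < 2191 holds -> v = 3 * 3 = 9, total = 3 + 9 = 12.
Iteration 2: 9 < 2191 holds -> v = 9 * 3 = 27, total = 12 + 27 = 39.
Iteration 3: 27 < 2191 holds -> v = 27 * 3 = 81, total = 39 + 81 = 120.
Iteration 4: 81 < 2191 holds -> v = 81 * 3 = 243, total = 120 + 243 = 363.
Iteration 5: 243 < 2191 holds -> v = 243 * 3 = 729, total = 363 + 729 = 1092.
Iteration 6: 729 < 2191 holds -> v = 729 * 3 = 2187, total = 1092 + 2187 = 3279.
Iteration 7: 2187 < 2191 holds -> v = 2187 * 3 = 6561, total = 3279 + 6561 = 9840.
Iteration 8: 6561 < 2191 fails; recursion stops.
Total rows emitted: 8.

8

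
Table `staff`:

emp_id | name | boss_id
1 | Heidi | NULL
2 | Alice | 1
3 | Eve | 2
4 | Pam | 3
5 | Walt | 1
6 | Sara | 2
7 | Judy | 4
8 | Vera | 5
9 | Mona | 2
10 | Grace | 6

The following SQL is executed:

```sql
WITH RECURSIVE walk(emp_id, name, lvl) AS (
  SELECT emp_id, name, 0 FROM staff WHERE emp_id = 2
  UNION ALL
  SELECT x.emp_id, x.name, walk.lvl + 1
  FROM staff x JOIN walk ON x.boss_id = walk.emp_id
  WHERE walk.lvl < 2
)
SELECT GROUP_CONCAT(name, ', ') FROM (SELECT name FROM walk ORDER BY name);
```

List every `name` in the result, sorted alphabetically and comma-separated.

Alice, Eve, Grace, Mona, Pam, Sara

Base: emp_id=2 (Alice) at lvl 0.
Iteration 1: rows with boss_id in {2} -> Eve (id 3, lvl 1), Sara (id 6, lvl 1), Mona (id 9, lvl 1).
Iteration 2: rows with boss_id in {3,6,9} -> Pam (id 4, lvl 2), Grace (id 10, lvl 2).
Iteration 3: lvl < 2 fails for all current rows; recursion stops.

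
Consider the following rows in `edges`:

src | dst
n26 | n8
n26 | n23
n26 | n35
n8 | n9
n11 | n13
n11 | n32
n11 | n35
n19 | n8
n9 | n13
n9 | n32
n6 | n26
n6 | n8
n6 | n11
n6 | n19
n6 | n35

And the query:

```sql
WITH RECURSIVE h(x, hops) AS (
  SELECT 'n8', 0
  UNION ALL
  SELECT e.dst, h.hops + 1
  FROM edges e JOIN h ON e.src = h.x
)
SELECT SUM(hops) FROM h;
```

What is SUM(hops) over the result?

5

Base: (n8, hops=0).
Iteration 1: edges from {n8} -> (n9, hops=1).
Iteration 2: edges from {n9} -> (n13, hops=2), (n32, hops=2).
Iteration 3: no outgoing edges from {n13,n32}; recursion stops.
SUM(hops) = 0 + 1 + 2 + 2 = 5.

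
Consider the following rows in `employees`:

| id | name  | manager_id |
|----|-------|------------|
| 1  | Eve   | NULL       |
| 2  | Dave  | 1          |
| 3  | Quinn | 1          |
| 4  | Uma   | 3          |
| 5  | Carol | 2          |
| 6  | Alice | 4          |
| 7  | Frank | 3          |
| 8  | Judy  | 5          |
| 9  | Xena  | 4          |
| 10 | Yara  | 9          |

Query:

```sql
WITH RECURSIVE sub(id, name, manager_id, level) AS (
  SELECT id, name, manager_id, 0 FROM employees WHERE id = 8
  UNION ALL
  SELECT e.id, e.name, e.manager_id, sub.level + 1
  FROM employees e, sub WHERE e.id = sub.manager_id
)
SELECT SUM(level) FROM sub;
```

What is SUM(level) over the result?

6

Base: id=8 (Judy), manager_id=5, level 0.
Iteration 1: join on id=5 -> Carol (id 5, manager_id=2, level 1).
Iteration 2: join on id=2 -> Dave (id 2, manager_id=1, level 2).
Iteration 3: join on id=1 -> Eve (id 1, manager_id=NULL, level 3).
Iteration 4: manager_id is NULL; no match; recursion stops.
SUM(level) = 0 + 1 + 2 + 3 = 6.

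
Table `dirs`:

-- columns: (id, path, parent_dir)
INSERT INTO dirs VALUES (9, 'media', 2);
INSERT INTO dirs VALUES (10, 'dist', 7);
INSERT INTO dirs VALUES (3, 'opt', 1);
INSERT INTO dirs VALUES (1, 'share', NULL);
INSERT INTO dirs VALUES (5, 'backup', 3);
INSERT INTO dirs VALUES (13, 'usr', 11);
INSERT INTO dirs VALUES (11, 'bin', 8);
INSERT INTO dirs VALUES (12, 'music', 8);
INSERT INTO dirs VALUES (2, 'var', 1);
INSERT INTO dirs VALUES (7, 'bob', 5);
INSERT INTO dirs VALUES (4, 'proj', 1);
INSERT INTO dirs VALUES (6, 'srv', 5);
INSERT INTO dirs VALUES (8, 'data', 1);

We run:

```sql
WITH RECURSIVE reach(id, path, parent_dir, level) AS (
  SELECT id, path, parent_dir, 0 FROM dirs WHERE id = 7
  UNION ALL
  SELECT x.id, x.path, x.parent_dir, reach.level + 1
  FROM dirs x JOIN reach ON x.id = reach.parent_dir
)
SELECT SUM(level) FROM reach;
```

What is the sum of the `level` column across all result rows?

6

Base: id=7 (bob), parent_dir=5, level 0.
Iteration 1: join on id=5 -> backup (id 5, parent_dir=3, level 1).
Iteration 2: join on id=3 -> opt (id 3, parent_dir=1, level 2).
Iteration 3: join on id=1 -> share (id 1, parent_dir=NULL, level 3).
Iteration 4: parent_dir is NULL; no match; recursion stops.
SUM(level) = 0 + 1 + 2 + 3 = 6.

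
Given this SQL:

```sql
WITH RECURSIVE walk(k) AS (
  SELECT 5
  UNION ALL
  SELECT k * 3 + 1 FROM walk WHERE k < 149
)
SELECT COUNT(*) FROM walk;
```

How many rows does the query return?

5

Base: k=5.
Iteration 1: 5 < 149 holds -> k = 5 * 3 + 1 = 16.
Iteration 2: 16 < 149 holds -> k = 16 * 3 + 1 = 49.
Iteration 3: 49 < 149 holds -> k = 49 * 3 + 1 = 148.
Iteration 4: 148 < 149 holds -> k = 148 * 3 + 1 = 445.
Iteration 5: 445 < 149 fails; recursion stops.
Total rows emitted: 5.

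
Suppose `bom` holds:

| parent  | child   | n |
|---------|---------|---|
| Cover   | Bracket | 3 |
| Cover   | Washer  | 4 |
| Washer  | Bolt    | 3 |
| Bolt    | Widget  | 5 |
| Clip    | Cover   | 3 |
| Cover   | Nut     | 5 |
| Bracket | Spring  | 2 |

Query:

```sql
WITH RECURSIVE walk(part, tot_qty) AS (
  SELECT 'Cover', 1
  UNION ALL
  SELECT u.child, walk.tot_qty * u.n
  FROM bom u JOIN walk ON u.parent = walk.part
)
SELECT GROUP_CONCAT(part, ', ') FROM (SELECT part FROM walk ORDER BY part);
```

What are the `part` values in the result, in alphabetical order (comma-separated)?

Base: (Cover, tot_qty=1).
Iteration 1: components of {Cover} -> Bracket = 1*3 = 3, Nut = 1*5 = 5, Washer = 1*4 = 4.
Iteration 2: components of {Bracket,Nut,Washer} -> Bolt = 4*3 = 12, Spring = 3*2 = 6.
Iteration 3: components of {Bolt,Spring} -> Widget = 12*5 = 60.
Iteration 4: no further components; recursion stops.

Bolt, Bracket, Cover, Nut, Spring, Washer, Widget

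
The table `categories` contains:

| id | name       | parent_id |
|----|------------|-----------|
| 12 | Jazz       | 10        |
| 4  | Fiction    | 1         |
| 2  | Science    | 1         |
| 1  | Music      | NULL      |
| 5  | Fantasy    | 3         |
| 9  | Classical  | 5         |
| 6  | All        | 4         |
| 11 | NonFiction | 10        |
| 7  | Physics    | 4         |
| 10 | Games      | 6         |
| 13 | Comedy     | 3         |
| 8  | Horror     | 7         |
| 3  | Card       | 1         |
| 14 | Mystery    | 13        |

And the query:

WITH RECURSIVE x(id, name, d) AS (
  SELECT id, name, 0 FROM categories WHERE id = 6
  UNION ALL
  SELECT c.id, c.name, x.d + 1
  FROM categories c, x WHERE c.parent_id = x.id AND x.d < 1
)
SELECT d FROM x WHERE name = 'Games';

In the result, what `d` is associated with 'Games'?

Base: id=6 (All) at d 0.
Iteration 1: rows with parent_id in {6} -> Games (id 10, d 1).
Iteration 2: d < 1 fails for all current rows; recursion stops.

1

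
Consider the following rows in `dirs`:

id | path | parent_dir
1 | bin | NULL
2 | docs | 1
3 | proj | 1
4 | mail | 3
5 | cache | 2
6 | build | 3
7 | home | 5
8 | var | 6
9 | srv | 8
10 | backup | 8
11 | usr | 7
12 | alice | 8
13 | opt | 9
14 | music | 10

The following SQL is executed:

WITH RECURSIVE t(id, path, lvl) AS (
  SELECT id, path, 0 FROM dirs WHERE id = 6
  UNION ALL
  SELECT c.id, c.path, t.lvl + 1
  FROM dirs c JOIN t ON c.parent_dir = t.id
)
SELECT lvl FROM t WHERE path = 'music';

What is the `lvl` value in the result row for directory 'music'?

Base: id=6 (build) at lvl 0.
Iteration 1: rows with parent_dir in {6} -> var (id 8, lvl 1).
Iteration 2: rows with parent_dir in {8} -> srv (id 9, lvl 2), backup (id 10, lvl 2), alice (id 12, lvl 2).
Iteration 3: rows with parent_dir in {9,10,12} -> opt (id 13, lvl 3), music (id 14, lvl 3).
Iteration 4: no rows with parent_dir in {13,14}; recursion stops.

3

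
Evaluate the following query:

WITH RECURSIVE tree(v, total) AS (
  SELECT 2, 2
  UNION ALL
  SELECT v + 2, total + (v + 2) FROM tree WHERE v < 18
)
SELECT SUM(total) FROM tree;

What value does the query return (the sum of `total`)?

Base: v=2, total=2.
Iteration 1: 2 < 18 holds -> v = 2 + 2 = 4, total = 2 + 4 = 6.
Iteration 2: 4 < 18 holds -> v = 4 + 2 = 6, total = 6 + 6 = 12.
Iteration 3: 6 < 18 holds -> v = 6 + 2 = 8, total = 12 + 8 = 20.
Iteration 4: 8 < 18 holds -> v = 8 + 2 = 10, total = 20 + 10 = 30.
Iteration 5: 10 < 18 holds -> v = 10 + 2 = 12, total = 30 + 12 = 42.
Iteration 6: 12 < 18 holds -> v = 12 + 2 = 14, total = 42 + 14 = 56.
Iteration 7: 14 < 18 holds -> v = 14 + 2 = 16, total = 56 + 16 = 72.
Iteration 8: 16 < 18 holds -> v = 16 + 2 = 18, total = 72 + 18 = 90.
Iteration 9: 18 < 18 fails; recursion stops.
SUM(total) = 2 + 6 + 12 + 20 + 30 + 42 + 56 + 72 + 90 = 330.

330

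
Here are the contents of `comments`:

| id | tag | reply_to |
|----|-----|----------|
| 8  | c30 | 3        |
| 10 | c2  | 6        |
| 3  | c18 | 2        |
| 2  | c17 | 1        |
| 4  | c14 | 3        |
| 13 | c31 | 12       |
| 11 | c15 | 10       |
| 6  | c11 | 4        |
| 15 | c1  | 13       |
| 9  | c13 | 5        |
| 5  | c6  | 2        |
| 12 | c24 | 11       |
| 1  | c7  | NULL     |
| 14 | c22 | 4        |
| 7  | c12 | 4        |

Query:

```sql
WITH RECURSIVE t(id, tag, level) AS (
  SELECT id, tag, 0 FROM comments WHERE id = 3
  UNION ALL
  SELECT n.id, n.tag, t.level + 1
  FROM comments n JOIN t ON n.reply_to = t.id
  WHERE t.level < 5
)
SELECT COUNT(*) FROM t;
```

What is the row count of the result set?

Base: id=3 (c18) at level 0.
Iteration 1: rows with reply_to in {3} -> c14 (id 4, level 1), c30 (id 8, level 1).
Iteration 2: rows with reply_to in {4,8} -> c11 (id 6, level 2), c12 (id 7, level 2), c22 (id 14, level 2).
Iteration 3: rows with reply_to in {6,7,14} -> c2 (id 10, level 3).
Iteration 4: rows with reply_to in {10} -> c15 (id 11, level 4).
Iteration 5: rows with reply_to in {11} -> c24 (id 12, level 5).
Iteration 6: level < 5 fails for all current rows; recursion stops.
Total rows emitted: 9.

9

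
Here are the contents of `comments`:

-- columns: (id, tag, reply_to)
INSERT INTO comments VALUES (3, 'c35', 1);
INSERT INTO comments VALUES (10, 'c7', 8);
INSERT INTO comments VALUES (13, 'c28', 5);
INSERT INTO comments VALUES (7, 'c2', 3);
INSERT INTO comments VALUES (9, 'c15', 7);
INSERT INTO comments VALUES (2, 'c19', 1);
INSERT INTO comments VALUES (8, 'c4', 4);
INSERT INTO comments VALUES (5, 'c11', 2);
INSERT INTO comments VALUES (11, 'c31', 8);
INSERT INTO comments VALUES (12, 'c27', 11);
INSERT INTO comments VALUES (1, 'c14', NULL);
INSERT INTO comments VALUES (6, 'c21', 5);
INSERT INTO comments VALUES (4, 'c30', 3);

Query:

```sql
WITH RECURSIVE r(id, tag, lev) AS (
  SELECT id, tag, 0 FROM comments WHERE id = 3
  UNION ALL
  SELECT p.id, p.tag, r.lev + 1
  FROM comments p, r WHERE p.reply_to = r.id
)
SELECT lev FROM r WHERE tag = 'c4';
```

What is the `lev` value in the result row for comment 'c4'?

Base: id=3 (c35) at lev 0.
Iteration 1: rows with reply_to in {3} -> c30 (id 4, lev 1), c2 (id 7, lev 1).
Iteration 2: rows with reply_to in {4,7} -> c4 (id 8, lev 2), c15 (id 9, lev 2).
Iteration 3: rows with reply_to in {8,9} -> c7 (id 10, lev 3), c31 (id 11, lev 3).
Iteration 4: rows with reply_to in {10,11} -> c27 (id 12, lev 4).
Iteration 5: no rows with reply_to in {12}; recursion stops.

2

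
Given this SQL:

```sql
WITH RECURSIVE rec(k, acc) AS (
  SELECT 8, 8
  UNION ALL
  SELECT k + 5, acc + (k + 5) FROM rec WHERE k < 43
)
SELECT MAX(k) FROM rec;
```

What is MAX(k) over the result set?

43

Base: k=8, acc=8.
Iteration 1: 8 < 43 holds -> k = 8 + 5 = 13, acc = 8 + 13 = 21.
Iteration 2: 13 < 43 holds -> k = 13 + 5 = 18, acc = 21 + 18 = 39.
Iteration 3: 18 < 43 holds -> k = 18 + 5 = 23, acc = 39 + 23 = 62.
Iteration 4: 23 < 43 holds -> k = 23 + 5 = 28, acc = 62 + 28 = 90.
Iteration 5: 28 < 43 holds -> k = 28 + 5 = 33, acc = 90 + 33 = 123.
Iteration 6: 33 < 43 holds -> k = 33 + 5 = 38, acc = 123 + 38 = 161.
Iteration 7: 38 < 43 holds -> k = 38 + 5 = 43, acc = 161 + 43 = 204.
Iteration 8: 43 < 43 fails; recursion stops.
k values: 8, 13, 18, 23, 28, 33, 38, 43; the maximum is 43.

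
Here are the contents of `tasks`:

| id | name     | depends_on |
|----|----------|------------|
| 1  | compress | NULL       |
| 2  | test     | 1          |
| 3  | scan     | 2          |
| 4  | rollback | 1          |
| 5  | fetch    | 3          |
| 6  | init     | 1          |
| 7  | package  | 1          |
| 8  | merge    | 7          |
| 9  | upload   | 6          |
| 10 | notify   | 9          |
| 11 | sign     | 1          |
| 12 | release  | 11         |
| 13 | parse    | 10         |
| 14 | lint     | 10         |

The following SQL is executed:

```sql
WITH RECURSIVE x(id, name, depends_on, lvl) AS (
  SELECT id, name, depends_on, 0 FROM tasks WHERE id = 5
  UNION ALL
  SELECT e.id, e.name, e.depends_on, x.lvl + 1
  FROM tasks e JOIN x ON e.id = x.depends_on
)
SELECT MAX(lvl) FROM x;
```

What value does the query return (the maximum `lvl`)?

3

Base: id=5 (fetch), depends_on=3, lvl 0.
Iteration 1: join on id=3 -> scan (id 3, depends_on=2, lvl 1).
Iteration 2: join on id=2 -> test (id 2, depends_on=1, lvl 2).
Iteration 3: join on id=1 -> compress (id 1, depends_on=NULL, lvl 3).
Iteration 4: depends_on is NULL; no match; recursion stops.
lvl values: 0, 1, 2, 3; the maximum is 3.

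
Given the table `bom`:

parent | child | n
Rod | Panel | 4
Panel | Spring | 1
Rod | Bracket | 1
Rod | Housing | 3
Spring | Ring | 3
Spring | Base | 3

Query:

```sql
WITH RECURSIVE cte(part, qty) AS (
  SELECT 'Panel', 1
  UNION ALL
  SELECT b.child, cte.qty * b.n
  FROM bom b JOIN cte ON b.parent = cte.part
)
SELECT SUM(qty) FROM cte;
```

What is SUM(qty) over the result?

Base: (Panel, qty=1).
Iteration 1: components of {Panel} -> Spring = 1*1 = 1.
Iteration 2: components of {Spring} -> Base = 1*3 = 3, Ring = 1*3 = 3.
Iteration 3: no further components; recursion stops.
SUM(qty) = 1 + 1 + 3 + 3 = 8.

8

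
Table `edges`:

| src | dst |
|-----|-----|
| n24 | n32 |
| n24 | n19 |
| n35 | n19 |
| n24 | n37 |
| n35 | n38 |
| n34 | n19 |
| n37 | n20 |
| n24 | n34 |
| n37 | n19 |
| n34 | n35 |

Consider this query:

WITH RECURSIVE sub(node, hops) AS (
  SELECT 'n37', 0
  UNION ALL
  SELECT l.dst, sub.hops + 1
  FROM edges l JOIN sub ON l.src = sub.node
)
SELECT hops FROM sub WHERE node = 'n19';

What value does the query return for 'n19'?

1

Base: (n37, hops=0).
Iteration 1: edges from {n37} -> (n19, hops=1), (n20, hops=1).
Iteration 2: no outgoing edges from {n19,n20}; recursion stops.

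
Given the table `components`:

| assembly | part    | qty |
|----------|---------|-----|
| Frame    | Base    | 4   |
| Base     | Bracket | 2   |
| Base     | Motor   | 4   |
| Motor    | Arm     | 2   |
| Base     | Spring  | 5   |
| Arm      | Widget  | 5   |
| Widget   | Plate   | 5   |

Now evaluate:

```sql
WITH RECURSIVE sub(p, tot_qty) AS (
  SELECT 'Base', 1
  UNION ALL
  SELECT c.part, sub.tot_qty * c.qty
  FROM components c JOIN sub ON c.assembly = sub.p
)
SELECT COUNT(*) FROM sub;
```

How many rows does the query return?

7

Base: (Base, tot_qty=1).
Iteration 1: components of {Base} -> Bracket = 1*2 = 2, Motor = 1*4 = 4, Spring = 1*5 = 5.
Iteration 2: components of {Bracket,Motor,Spring} -> Arm = 4*2 = 8.
Iteration 3: components of {Arm} -> Widget = 8*5 = 40.
Iteration 4: components of {Widget} -> Plate = 40*5 = 200.
Iteration 5: no further components; recursion stops.
Total rows emitted: 7.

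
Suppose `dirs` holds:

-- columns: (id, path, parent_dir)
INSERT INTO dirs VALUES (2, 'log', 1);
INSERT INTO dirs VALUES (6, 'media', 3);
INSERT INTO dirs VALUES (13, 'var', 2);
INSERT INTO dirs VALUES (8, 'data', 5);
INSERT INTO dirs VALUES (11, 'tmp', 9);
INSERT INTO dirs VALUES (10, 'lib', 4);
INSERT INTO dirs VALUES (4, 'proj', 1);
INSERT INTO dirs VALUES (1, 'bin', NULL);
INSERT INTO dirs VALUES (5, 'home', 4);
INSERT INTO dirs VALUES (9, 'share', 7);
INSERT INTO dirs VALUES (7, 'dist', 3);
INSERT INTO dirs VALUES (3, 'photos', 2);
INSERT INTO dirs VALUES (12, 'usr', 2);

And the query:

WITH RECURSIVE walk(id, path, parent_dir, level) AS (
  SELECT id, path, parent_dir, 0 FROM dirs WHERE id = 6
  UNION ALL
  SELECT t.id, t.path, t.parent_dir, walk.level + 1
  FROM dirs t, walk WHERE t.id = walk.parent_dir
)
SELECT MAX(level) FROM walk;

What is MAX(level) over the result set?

Base: id=6 (media), parent_dir=3, level 0.
Iteration 1: join on id=3 -> photos (id 3, parent_dir=2, level 1).
Iteration 2: join on id=2 -> log (id 2, parent_dir=1, level 2).
Iteration 3: join on id=1 -> bin (id 1, parent_dir=NULL, level 3).
Iteration 4: parent_dir is NULL; no match; recursion stops.
level values: 0, 1, 2, 3; the maximum is 3.

3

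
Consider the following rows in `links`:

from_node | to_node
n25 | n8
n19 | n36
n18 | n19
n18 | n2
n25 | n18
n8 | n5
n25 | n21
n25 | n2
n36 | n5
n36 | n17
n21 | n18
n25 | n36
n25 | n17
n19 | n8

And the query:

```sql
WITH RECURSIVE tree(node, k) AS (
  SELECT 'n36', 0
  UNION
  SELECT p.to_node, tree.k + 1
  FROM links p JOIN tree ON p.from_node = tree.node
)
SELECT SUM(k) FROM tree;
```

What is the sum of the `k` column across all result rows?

Base: (n36, k=0).
Iteration 1: edges from {n36} -> (n17, k=1), (n5, k=1).
Iteration 2: no outgoing edges from {n17,n5}; recursion stops.
SUM(k) = 0 + 1 + 1 = 2.

2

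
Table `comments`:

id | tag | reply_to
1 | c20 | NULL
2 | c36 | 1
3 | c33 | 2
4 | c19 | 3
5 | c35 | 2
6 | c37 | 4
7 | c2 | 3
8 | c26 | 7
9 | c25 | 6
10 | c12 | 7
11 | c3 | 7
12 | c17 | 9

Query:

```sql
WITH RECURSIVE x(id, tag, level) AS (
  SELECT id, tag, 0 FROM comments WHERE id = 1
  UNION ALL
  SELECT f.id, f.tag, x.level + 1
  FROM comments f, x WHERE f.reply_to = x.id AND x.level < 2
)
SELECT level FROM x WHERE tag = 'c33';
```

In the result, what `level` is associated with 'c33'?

2

Base: id=1 (c20) at level 0.
Iteration 1: rows with reply_to in {1} -> c36 (id 2, level 1).
Iteration 2: rows with reply_to in {2} -> c33 (id 3, level 2), c35 (id 5, level 2).
Iteration 3: level < 2 fails for all current rows; recursion stops.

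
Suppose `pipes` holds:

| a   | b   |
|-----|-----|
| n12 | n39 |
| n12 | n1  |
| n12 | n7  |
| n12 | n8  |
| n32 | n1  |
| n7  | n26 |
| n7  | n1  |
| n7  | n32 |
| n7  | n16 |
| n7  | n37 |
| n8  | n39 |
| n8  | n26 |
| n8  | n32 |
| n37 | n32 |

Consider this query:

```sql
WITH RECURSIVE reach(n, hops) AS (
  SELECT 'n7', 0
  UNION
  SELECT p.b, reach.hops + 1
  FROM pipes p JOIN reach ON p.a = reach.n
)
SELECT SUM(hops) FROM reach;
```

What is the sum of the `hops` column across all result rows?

12

Base: (n7, hops=0).
Iteration 1: edges from {n7} -> (n1, hops=1), (n16, hops=1), (n26, hops=1), (n32, hops=1), (n37, hops=1).
Iteration 2: edges from {n1,n16,n26,n32,n37} -> (n1, hops=2), (n32, hops=2).
Iteration 3: edges from {n1,n32} -> (n1, hops=3).
Iteration 4: no outgoing edges from {n1}; recursion stops.
SUM(hops) = 0 + 1 + 1 + 1 + 1 + 1 + 2 + 2 + 3 = 12.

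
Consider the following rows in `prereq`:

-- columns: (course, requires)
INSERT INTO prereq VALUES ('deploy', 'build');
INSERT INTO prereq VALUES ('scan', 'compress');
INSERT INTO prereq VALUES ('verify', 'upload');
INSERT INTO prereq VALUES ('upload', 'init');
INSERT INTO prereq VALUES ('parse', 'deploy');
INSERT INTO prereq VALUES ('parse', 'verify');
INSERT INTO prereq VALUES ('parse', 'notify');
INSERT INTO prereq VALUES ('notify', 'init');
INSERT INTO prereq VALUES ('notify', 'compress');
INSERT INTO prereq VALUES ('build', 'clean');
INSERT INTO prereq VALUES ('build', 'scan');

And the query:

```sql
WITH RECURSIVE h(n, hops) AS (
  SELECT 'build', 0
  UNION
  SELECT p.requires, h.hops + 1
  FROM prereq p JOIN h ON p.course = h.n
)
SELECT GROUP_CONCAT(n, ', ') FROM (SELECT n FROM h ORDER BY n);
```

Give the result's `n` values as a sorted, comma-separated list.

Base: (build, hops=0).
Iteration 1: edges from {build} -> (clean, hops=1), (scan, hops=1).
Iteration 2: edges from {clean,scan} -> (compress, hops=2).
Iteration 3: no outgoing edges from {compress}; recursion stops.

build, clean, compress, scan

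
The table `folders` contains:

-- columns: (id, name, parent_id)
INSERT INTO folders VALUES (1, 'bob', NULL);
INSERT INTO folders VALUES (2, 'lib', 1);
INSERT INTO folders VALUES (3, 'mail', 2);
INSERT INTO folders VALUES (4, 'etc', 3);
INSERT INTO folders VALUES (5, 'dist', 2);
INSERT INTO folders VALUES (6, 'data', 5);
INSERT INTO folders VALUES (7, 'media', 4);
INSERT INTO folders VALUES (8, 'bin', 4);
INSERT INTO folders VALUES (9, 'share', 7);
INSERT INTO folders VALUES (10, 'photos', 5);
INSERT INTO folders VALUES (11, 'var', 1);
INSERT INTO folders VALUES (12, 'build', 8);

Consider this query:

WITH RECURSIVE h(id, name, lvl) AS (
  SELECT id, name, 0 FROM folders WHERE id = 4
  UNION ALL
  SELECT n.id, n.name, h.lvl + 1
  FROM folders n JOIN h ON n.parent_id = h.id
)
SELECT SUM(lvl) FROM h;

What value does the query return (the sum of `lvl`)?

6

Base: id=4 (etc) at lvl 0.
Iteration 1: rows with parent_id in {4} -> media (id 7, lvl 1), bin (id 8, lvl 1).
Iteration 2: rows with parent_id in {7,8} -> share (id 9, lvl 2), build (id 12, lvl 2).
Iteration 3: no rows with parent_id in {9,12}; recursion stops.
SUM(lvl) = 0 + 1 + 1 + 2 + 2 = 6.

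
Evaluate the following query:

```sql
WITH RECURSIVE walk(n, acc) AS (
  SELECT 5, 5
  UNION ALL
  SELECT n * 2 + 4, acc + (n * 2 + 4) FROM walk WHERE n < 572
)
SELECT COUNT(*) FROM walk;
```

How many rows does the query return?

Base: n=5, acc=5.
Iteration 1: 5 < 572 holds -> n = 5 * 2 + 4 = 14, acc = 5 + 14 = 19.
Iteration 2: 14 < 572 holds -> n = 14 * 2 + 4 = 32, acc = 19 + 32 = 51.
Iteration 3: 32 < 572 holds -> n = 32 * 2 + 4 = 68, acc = 51 + 68 = 119.
Iteration 4: 68 < 572 holds -> n = 68 * 2 + 4 = 140, acc = 119 + 140 = 259.
Iteration 5: 140 < 572 holds -> n = 140 * 2 + 4 = 284, acc = 259 + 284 = 543.
Iteration 6: 284 < 572 holds -> n = 284 * 2 + 4 = 572, acc = 543 + 572 = 1115.
Iteration 7: 572 < 572 fails; recursion stops.
Total rows emitted: 7.

7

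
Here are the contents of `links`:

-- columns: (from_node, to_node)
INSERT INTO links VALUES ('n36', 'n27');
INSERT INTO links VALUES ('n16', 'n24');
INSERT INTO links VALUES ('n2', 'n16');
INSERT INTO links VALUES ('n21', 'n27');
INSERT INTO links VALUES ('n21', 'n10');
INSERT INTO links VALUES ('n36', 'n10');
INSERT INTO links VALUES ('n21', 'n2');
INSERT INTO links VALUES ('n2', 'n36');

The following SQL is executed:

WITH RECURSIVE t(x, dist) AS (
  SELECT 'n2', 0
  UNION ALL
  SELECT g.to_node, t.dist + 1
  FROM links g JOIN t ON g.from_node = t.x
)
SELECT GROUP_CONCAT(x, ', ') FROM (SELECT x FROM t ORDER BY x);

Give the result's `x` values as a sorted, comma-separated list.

Base: (n2, dist=0).
Iteration 1: edges from {n2} -> (n16, dist=1), (n36, dist=1).
Iteration 2: edges from {n16,n36} -> (n10, dist=2), (n24, dist=2), (n27, dist=2).
Iteration 3: no outgoing edges from {n10,n24,n27}; recursion stops.

n10, n16, n2, n24, n27, n36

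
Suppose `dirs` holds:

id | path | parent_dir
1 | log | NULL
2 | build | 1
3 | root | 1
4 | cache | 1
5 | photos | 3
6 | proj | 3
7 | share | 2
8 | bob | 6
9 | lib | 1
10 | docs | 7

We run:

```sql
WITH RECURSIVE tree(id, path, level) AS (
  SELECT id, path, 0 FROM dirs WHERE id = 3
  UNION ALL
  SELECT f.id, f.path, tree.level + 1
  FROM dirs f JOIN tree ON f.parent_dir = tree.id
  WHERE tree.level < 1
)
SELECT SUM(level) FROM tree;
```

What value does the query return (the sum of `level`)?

Base: id=3 (root) at level 0.
Iteration 1: rows with parent_dir in {3} -> photos (id 5, level 1), proj (id 6, level 1).
Iteration 2: level < 1 fails for all current rows; recursion stops.
SUM(level) = 0 + 1 + 1 = 2.

2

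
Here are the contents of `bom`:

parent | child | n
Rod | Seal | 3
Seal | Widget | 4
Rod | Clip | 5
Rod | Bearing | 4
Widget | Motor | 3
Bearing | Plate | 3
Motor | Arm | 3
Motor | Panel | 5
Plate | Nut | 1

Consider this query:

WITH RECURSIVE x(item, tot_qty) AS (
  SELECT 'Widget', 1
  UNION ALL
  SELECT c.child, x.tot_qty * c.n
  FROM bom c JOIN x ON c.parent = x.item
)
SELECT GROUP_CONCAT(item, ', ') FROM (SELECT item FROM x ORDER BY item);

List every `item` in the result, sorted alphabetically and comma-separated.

Base: (Widget, tot_qty=1).
Iteration 1: components of {Widget} -> Motor = 1*3 = 3.
Iteration 2: components of {Motor} -> Arm = 3*3 = 9, Panel = 3*5 = 15.
Iteration 3: no further components; recursion stops.

Arm, Motor, Panel, Widget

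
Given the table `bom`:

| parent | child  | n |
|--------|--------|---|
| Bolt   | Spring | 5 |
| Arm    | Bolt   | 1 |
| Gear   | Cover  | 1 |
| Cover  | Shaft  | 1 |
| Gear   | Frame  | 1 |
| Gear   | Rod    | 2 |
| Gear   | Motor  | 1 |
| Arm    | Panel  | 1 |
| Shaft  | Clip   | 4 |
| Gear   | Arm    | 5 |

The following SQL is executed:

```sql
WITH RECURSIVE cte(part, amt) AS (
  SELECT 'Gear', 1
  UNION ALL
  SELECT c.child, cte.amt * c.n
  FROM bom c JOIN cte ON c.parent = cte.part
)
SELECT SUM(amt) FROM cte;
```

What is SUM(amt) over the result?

51

Base: (Gear, amt=1).
Iteration 1: components of {Gear} -> Arm = 1*5 = 5, Cover = 1*1 = 1, Frame = 1*1 = 1, Motor = 1*1 = 1, Rod = 1*2 = 2.
Iteration 2: components of {Arm,Cover,Frame,Motor,Rod} -> Bolt = 5*1 = 5, Panel = 5*1 = 5, Shaft = 1*1 = 1.
Iteration 3: components of {Bolt,Panel,Shaft} -> Clip = 1*4 = 4, Spring = 5*5 = 25.
Iteration 4: no further components; recursion stops.
SUM(amt) = 1 + 1 + 1 + 2 + 5 + 1 + 1 + 5 + 5 + 4 + 25 = 51.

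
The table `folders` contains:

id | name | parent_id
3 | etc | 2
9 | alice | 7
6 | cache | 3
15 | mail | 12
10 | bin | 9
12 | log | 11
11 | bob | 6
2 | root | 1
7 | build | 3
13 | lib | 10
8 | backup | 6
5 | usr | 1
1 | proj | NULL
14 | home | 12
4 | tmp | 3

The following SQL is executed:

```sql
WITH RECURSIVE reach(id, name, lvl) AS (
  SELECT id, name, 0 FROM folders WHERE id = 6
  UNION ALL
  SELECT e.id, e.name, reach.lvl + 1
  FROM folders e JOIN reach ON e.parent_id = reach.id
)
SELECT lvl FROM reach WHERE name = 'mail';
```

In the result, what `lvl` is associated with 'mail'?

3

Base: id=6 (cache) at lvl 0.
Iteration 1: rows with parent_id in {6} -> backup (id 8, lvl 1), bob (id 11, lvl 1).
Iteration 2: rows with parent_id in {8,11} -> log (id 12, lvl 2).
Iteration 3: rows with parent_id in {12} -> home (id 14, lvl 3), mail (id 15, lvl 3).
Iteration 4: no rows with parent_id in {14,15}; recursion stops.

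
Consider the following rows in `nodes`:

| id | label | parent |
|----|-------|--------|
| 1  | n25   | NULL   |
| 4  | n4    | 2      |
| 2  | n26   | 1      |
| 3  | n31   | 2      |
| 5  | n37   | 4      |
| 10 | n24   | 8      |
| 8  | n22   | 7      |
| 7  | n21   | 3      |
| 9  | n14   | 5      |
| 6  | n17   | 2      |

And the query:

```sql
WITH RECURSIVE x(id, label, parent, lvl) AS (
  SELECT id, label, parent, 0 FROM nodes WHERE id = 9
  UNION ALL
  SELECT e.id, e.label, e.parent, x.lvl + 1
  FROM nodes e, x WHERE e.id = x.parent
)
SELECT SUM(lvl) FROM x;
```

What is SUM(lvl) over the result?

Base: id=9 (n14), parent=5, lvl 0.
Iteration 1: join on id=5 -> n37 (id 5, parent=4, lvl 1).
Iteration 2: join on id=4 -> n4 (id 4, parent=2, lvl 2).
Iteration 3: join on id=2 -> n26 (id 2, parent=1, lvl 3).
Iteration 4: join on id=1 -> n25 (id 1, parent=NULL, lvl 4).
Iteration 5: parent is NULL; no match; recursion stops.
SUM(lvl) = 0 + 1 + 2 + 3 + 4 = 10.

10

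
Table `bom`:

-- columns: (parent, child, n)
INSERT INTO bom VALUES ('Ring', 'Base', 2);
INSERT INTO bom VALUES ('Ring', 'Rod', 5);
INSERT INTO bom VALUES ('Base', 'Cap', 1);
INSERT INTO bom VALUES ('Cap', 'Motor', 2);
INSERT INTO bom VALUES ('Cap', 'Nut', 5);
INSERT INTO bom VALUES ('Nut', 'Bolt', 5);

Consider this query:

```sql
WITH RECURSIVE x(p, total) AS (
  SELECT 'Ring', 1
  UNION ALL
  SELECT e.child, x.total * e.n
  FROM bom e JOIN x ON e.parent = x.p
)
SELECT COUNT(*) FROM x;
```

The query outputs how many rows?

7

Base: (Ring, total=1).
Iteration 1: components of {Ring} -> Base = 1*2 = 2, Rod = 1*5 = 5.
Iteration 2: components of {Base,Rod} -> Cap = 2*1 = 2.
Iteration 3: components of {Cap} -> Motor = 2*2 = 4, Nut = 2*5 = 10.
Iteration 4: components of {Motor,Nut} -> Bolt = 10*5 = 50.
Iteration 5: no further components; recursion stops.
Total rows emitted: 7.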